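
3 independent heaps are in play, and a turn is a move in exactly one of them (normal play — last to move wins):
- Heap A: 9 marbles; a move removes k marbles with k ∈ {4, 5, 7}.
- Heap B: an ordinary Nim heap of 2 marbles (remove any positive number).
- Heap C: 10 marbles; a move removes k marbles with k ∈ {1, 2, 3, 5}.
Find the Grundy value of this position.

2

For heap A, compute g(0), g(1), … with moves {4, 5, 7}:
g(0) = mex{} = 0
g(1) = mex{} = 0
g(2) = mex{} = 0
g(3) = mex{} = 0
g(4) = mex{0} = 1
g(5) = mex{0} = 1
g(6) = mex{0} = 1
g(7) = mex{0} = 1
g(8) = mex{0,1} = 2
g(9) = mex{0,1} = 2
So g(9) = 2.
Heap B is a plain Nim heap of size 2, so its Grundy value is 2.
Build the Grundy sequence for heap C with g(k) = mex{g(k−s) : s ∈ {1, 2, 3, 5}, s ≤ k}:
k:     0  1  2  3  4  5  6  7  8  9 10
g(k):  0  1  2  3  0  1  2  3  0  1  2
So g(10) = 2.
By the Sprague-Grundy theorem, the Grundy value of a sum of independent games is the XOR of the component values.
Combined value = 2 ⊕ 2 ⊕ 2 = 2.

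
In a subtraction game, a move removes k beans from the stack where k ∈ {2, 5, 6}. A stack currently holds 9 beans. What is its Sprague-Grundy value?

Grundy values for subtraction set {2, 5, 6}:
k:     0  1  2  3  4  5  6  7  8  9
g(k):  0  0  1  1  0  2  1  3  0  2
So g(9) = 2.

2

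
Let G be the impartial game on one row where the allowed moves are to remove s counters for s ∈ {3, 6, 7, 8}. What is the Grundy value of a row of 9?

Compute g(0), g(1), … for moves {3, 6, 7, 8}:
g(0) = mex{} = 0
g(1) = mex{} = 0
g(2) = mex{} = 0
g(3) = mex{0} = 1
g(4) = mex{0} = 1
g(5) = mex{0} = 1
g(6) = mex{0,1} = 2
g(7) = mex{0,1} = 2
g(8) = mex{0,1} = 2
g(9) = mex{0,1,2} = 3
So g(9) = 3.

3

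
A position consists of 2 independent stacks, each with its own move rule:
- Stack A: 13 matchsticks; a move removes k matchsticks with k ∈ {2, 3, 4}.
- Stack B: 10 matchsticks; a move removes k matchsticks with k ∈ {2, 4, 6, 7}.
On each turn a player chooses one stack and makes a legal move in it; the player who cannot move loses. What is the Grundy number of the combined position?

0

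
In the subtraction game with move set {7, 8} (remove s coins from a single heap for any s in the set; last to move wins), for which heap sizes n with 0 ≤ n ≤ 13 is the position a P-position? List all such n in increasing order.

0, 1, 2, 3, 4, 5, 6

Build the Grundy sequence with g(k) = mex{g(k−s) : s ∈ {7, 8}, s ≤ k}:
g(0) = mex{} = 0
g(1) = mex{} = 0
g(2) = mex{} = 0
g(3) = mex{} = 0
g(4) = mex{} = 0
g(5) = mex{} = 0
g(6) = mex{} = 0
g(7) = mex{0} = 1
g(8) = mex{0} = 1
g(9) = mex{0} = 1
g(10) = mex{0} = 1
g(11) = mex{0} = 1
g(12) = mex{0} = 1
g(13) = mex{0} = 1
The P-positions (g = 0) in 0..13 are 0, 1, 2, 3, 4, 5, 6.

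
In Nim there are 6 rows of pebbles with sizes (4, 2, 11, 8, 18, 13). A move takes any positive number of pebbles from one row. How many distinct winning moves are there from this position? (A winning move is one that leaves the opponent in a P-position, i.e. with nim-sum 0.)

1

Nim-sum: 4 ^ 2 ^ 11 ^ 8 ^ 18 ^ 13 = 26.
The overall nim-sum is X = 26. A row of size p has a winning move iff p XOR X < p (reduce it to p XOR X).
  4: 4 XOR 26 = 30 ≥ 4 — no move.
  2: 2 XOR 26 = 24 ≥ 2 — no move.
  11: 11 XOR 26 = 17 ≥ 11 — no move.
  8: 8 XOR 26 = 18 ≥ 8 — no move.
  18: 18 XOR 26 = 8 < 18 — winning move (to 8).
  13: 13 XOR 26 = 23 ≥ 13 — no move.
That gives 1 winning move.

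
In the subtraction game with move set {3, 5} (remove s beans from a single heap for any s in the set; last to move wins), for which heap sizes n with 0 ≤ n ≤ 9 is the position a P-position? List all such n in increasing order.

Grundy values for subtraction set {3, 5}:
k:     0  1  2  3  4  5  6  7  8  9
g(k):  0  0  0  1  1  1  2  2  0  0
The P-positions (g = 0) in 0..9 are 0, 1, 2, 8, 9.

0, 1, 2, 8, 9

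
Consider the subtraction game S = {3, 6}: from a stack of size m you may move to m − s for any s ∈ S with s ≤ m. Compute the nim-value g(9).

0

Build the Grundy sequence with g(k) = mex{g(k−s) : s ∈ {3, 6}, s ≤ k}:
g(0) = mex{} = 0
g(1) = mex{} = 0
g(2) = mex{} = 0
g(3) = mex{0} = 1
g(4) = mex{0} = 1
g(5) = mex{0} = 1
g(6) = mex{0,1} = 2
g(7) = mex{0,1} = 2
g(8) = mex{0,1} = 2
g(9) = mex{1,2} = 0
So g(9) = 0.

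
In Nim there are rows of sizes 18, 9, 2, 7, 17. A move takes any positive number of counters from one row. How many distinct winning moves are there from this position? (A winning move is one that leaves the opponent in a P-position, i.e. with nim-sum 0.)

Write each in binary and XOR column by column:
  10010  (18)
  01001  (9)
  00010  (2)
  00111  (7)
  10001  (17)
  -----
  01111  (15)
The overall nim-sum is X = 15. A row of size p has a winning move iff p XOR X < p (reduce it to p XOR X).
  18: 18 XOR 15 = 29 ≥ 18 — no move.
  9: 9 XOR 15 = 6 < 9 — winning move (to 6).
  2: 2 XOR 15 = 13 ≥ 2 — no move.
  7: 7 XOR 15 = 8 ≥ 7 — no move.
  17: 17 XOR 15 = 30 ≥ 17 — no move.
That gives 1 winning move.

1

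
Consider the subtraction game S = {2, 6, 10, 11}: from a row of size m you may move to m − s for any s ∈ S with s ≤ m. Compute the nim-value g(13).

Build the Grundy sequence with g(k) = mex{g(k−s) : s ∈ {2, 6, 10, 11}, s ≤ k}:
k:     0  1  2  3  4  5  6  7  8  9 10 11 12 13
g(k):  0  0  1  1  0  0  1  1  0  0  1  1  2  0
So g(13) = 0.

0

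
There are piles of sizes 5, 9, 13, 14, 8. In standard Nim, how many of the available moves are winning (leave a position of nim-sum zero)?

3

In binary:
  0101  (5)
  1001  (9)
  1101  (13)
  1110  (14)
  1000  (8)
  ----
  0111  (7)
The overall nim-sum is X = 7. A pile of size p has a winning move iff p XOR X < p (reduce it to p XOR X).
  5: 5 XOR 7 = 2 < 5 — winning move (to 2).
  9: 9 XOR 7 = 14 ≥ 9 — no move.
  13: 13 XOR 7 = 10 < 13 — winning move (to 10).
  14: 14 XOR 7 = 9 < 14 — winning move (to 9).
  8: 8 XOR 7 = 15 ≥ 8 — no move.
That gives 3 winning moves.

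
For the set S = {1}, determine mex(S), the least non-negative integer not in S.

0

0 is not in the set, so the mex is 0.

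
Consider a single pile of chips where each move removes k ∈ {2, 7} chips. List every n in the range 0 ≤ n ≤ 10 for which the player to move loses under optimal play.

0, 1, 4, 5, 9, 10

Build the Grundy sequence with g(k) = mex{g(k−s) : s ∈ {2, 7}, s ≤ k}:
k:     0  1  2  3  4  5  6  7  8  9 10
g(k):  0  0  1  1  0  0  1  1  2  0  0
The P-positions (g = 0) in 0..10 are 0, 1, 4, 5, 9, 10.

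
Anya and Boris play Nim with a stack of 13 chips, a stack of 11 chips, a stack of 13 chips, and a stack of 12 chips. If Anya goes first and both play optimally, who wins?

In binary:
  1101  (13)
  1011  (11)
  1101  (13)
  1100  (12)
  ----
  0111  (7)
The nim-sum is 7 ≠ 0, so this is an N-position: the player to move can win; Anya has a winning move.

Anya wins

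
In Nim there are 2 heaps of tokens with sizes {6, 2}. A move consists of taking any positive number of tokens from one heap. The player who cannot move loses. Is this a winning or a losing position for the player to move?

Compute the nim-sum pairwise:
6 XOR 2 = 4
The nim-sum is 4 ≠ 0, so this is an N-position: the player to move can win.

Winning position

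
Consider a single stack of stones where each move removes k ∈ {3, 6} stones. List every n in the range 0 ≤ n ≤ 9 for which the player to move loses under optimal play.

0, 1, 2, 9

Compute g(0), g(1), … for moves {3, 6}:
g(0) = mex{} = 0
g(1) = mex{} = 0
g(2) = mex{} = 0
g(3) = mex{0} = 1
g(4) = mex{0} = 1
g(5) = mex{0} = 1
g(6) = mex{0,1} = 2
g(7) = mex{0,1} = 2
g(8) = mex{0,1} = 2
g(9) = mex{1,2} = 0
The P-positions (g = 0) in 0..9 are 0, 1, 2, 9.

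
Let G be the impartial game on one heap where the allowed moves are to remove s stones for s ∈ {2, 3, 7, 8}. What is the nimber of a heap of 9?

Build the Grundy sequence with g(k) = mex{g(k−s) : s ∈ {2, 3, 7, 8}, s ≤ k}:
g(0) = mex{} = 0
g(1) = mex{} = 0
g(2) = mex{0} = 1
g(3) = mex{0} = 1
g(4) = mex{0,1} = 2
g(5) = mex{1} = 0
g(6) = mex{1,2} = 0
g(7) = mex{0,2} = 1
g(8) = mex{0} = 1
g(9) = mex{0,1} = 2
So g(9) = 2.

2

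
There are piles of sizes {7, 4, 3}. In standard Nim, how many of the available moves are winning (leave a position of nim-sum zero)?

0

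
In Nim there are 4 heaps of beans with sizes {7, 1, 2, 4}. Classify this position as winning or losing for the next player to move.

Losing position

Bitwise XOR of the heap sizes:
  111  (7)
  001  (1)
  010  (2)
  100  (4)
  ---
  000  (0)
The nim-sum is 0, so this is a P-position: the player to move is in a losing position under optimal play.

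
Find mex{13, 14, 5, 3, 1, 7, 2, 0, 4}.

The values 0, 1, 2, 3, 4, 5 are all present; 6 is the first non-negative integer missing from the set.

6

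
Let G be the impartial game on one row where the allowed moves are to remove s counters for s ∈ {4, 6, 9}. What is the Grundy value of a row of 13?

Grundy values for subtraction set {4, 6, 9}:
k:     0  1  2  3  4  5  6  7  8  9 10 11 12 13
g(k):  0  0  0  0  1  1  1  1  2  2  2  2  3  0
So g(13) = 0.

0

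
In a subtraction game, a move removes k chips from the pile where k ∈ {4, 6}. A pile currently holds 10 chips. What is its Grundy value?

0

Build the Grundy sequence with g(k) = mex{g(k−s) : s ∈ {4, 6}, s ≤ k}:
g(0) = mex{} = 0
g(1) = mex{} = 0
g(2) = mex{} = 0
g(3) = mex{} = 0
g(4) = mex{0} = 1
g(5) = mex{0} = 1
g(6) = mex{0} = 1
g(7) = mex{0} = 1
g(8) = mex{0,1} = 2
g(9) = mex{0,1} = 2
g(10) = mex{1} = 0
So g(10) = 0.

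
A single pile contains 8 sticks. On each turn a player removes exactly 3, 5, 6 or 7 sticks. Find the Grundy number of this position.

2

Grundy values for subtraction set {3, 5, 6, 7}:
g(0) = mex{} = 0
g(1) = mex{} = 0
g(2) = mex{} = 0
g(3) = mex{0} = 1
g(4) = mex{0} = 1
g(5) = mex{0} = 1
g(6) = mex{0,1} = 2
g(7) = mex{0,1} = 2
g(8) = mex{0,1} = 2
So g(8) = 2.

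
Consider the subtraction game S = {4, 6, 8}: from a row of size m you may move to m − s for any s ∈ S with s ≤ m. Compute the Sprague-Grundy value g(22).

2

Compute g(0), g(1), … for moves {4, 6, 8}:
k:     0  1  2  3  4  5  6  7  8  9 10 11 12 13 14 15 16 17 18 19 20 21 22
g(k):  0  0  0  0  1  1  1  1  2  2  2  2  0  0  0  0  1  1  1  1  2  2  2
So g(22) = 2.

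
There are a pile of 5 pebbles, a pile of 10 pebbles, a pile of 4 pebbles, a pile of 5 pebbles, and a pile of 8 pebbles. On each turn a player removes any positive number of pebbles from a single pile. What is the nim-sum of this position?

Nim-sum: 5 ^ 10 ^ 4 ^ 5 ^ 8 = 6.

6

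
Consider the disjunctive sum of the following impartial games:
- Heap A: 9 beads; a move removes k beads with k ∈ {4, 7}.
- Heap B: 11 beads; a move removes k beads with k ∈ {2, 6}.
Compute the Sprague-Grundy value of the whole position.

Build the Grundy sequence for heap A with g(k) = mex{g(k−s) : s ∈ {4, 7}, s ≤ k}:
g(0) = mex{} = 0
g(1) = mex{} = 0
g(2) = mex{} = 0
g(3) = mex{} = 0
g(4) = mex{0} = 1
g(5) = mex{0} = 1
g(6) = mex{0} = 1
g(7) = mex{0} = 1
g(8) = mex{0,1} = 2
g(9) = mex{0,1} = 2
So g(9) = 2.
Grundy values for heap B (subtraction set {2, 6}):
k:     0  1  2  3  4  5  6  7  8  9 10 11
g(k):  0  0  1  1  0  0  1  1  0  0  1  1
So g(11) = 1.
By the Sprague-Grundy theorem, the Grundy value of a sum of independent games is the XOR of the component values.
Combined value = 2 ⊕ 1 = 3.

3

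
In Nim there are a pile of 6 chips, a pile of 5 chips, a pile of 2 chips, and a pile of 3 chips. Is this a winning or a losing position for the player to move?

Winning position

In binary:
  110  (6)
  101  (5)
  010  (2)
  011  (3)
  ---
  010  (2)
The nim-sum is 2 ≠ 0, so this is an N-position: the player to move can win.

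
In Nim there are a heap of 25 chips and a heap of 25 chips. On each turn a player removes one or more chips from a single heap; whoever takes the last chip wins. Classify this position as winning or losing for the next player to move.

Compute the nim-sum pairwise:
25 XOR 25 = 0
The nim-sum is 0, so this is a P-position: the player to move is in a losing position under optimal play.

Losing position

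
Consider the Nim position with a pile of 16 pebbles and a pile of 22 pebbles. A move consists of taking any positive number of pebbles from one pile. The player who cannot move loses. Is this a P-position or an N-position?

N-position

In binary:
  10000  (16)
  10110  (22)
  -----
  00110  (6)
The nim-sum is 6 ≠ 0, so this is an N-position: the player to move can win.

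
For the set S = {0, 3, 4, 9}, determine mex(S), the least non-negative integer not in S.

1

0 is in the set but 1 is not, so the mex is 1.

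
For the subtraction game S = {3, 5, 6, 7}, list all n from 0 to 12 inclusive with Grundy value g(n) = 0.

0, 1, 2, 10, 11, 12

Build the Grundy sequence with g(k) = mex{g(k−s) : s ∈ {3, 5, 6, 7}, s ≤ k}:
g(0) = mex{} = 0
g(1) = mex{} = 0
g(2) = mex{} = 0
g(3) = mex{0} = 1
g(4) = mex{0} = 1
g(5) = mex{0} = 1
g(6) = mex{0,1} = 2
g(7) = mex{0,1} = 2
g(8) = mex{0,1} = 2
g(9) = mex{0,1,2} = 3
g(10) = mex{1,2} = 0
g(11) = mex{1,2} = 0
g(12) = mex{1,2,3} = 0
The P-positions (g = 0) in 0..12 are 0, 1, 2, 10, 11, 12.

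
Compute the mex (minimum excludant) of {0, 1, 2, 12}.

3

The values 0, 1, 2 are all present; 3 is the first non-negative integer missing from the set.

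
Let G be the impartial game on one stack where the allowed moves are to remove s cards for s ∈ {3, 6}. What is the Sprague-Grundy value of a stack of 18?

0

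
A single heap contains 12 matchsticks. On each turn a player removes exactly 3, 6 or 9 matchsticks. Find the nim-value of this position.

Compute g(0), g(1), … for moves {3, 6, 9}:
k:     0  1  2  3  4  5  6  7  8  9 10 11 12
g(k):  0  0  0  1  1  1  2  2  2  3  3  3  0
So g(12) = 0.

0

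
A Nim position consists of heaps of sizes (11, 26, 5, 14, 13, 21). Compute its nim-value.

2

In binary:
  01011  (11)
  11010  (26)
  00101  (5)
  01110  (14)
  01101  (13)
  10101  (21)
  -----
  00010  (2)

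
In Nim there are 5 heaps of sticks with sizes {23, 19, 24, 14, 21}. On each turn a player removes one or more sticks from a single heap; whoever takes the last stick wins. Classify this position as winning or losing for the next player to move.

Winning position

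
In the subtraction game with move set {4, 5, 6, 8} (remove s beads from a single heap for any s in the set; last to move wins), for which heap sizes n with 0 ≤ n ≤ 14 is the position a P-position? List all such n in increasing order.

0, 1, 2, 3, 12, 13, 14

Grundy values for subtraction set {4, 5, 6, 8}:
k:     0  1  2  3  4  5  6  7  8  9 10 11 12 13 14
g(k):  0  0  0  0  1  1  1  1  2  2  2  2  0  0  0
The P-positions (g = 0) in 0..14 are 0, 1, 2, 3, 12, 13, 14.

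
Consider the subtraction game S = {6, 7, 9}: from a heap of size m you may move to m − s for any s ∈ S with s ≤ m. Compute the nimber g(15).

Build the Grundy sequence with g(k) = mex{g(k−s) : s ∈ {6, 7, 9}, s ≤ k}:
k:     0  1  2  3  4  5  6  7  8  9 10 11 12 13 14 15
g(k):  0  0  0  0  0  0  1  1  1  1  1  1  2  2  2  0
So g(15) = 0.

0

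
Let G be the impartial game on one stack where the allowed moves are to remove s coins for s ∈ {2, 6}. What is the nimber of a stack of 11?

Compute g(0), g(1), … for moves {2, 6}:
k:     0  1  2  3  4  5  6  7  8  9 10 11
g(k):  0  0  1  1  0  0  1  1  0  0  1  1
So g(11) = 1.

1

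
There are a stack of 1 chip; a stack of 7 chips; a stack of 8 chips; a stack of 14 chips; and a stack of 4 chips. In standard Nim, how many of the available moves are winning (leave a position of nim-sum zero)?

3

Compute the nim-sum pairwise:
1 ⊕ 7 = 6
6 ⊕ 8 = 14
14 ⊕ 14 = 0
0 ⊕ 4 = 4
The overall nim-sum is X = 4. A stack of size p has a winning move iff p XOR X < p (reduce it to p XOR X).
  1: 1 XOR 4 = 5 ≥ 1 — no move.
  7: 7 XOR 4 = 3 < 7 — winning move (to 3).
  8: 8 XOR 4 = 12 ≥ 8 — no move.
  14: 14 XOR 4 = 10 < 14 — winning move (to 10).
  4: 4 XOR 4 = 0 < 4 — winning move (to 0).
That gives 3 winning moves.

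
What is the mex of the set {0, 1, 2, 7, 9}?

The values 0, 1, 2 are all present; 3 is the first non-negative integer missing from the set.

3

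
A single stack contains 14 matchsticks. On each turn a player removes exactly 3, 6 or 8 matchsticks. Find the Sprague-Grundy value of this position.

Build the Grundy sequence with g(k) = mex{g(k−s) : s ∈ {3, 6, 8}, s ≤ k}:
k:     0  1  2  3  4  5  6  7  8  9 10 11 12 13 14
g(k):  0  0  0  1  1  1  2  2  2  3  3  0  0  0  1
So g(14) = 1.

1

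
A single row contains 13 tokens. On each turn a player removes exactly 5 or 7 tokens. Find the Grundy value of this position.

0

Build the Grundy sequence with g(k) = mex{g(k−s) : s ∈ {5, 7}, s ≤ k}:
k:     0  1  2  3  4  5  6  7  8  9 10 11 12 13
g(k):  0  0  0  0  0  1  1  1  1  1  2  2  0  0
So g(13) = 0.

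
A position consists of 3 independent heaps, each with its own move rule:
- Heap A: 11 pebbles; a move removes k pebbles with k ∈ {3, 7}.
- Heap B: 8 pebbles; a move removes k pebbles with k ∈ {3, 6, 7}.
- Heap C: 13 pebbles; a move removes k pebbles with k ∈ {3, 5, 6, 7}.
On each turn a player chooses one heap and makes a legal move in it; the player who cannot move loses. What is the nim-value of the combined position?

3

For heap A, compute g(0), g(1), … with moves {3, 7}:
g(0) = mex{} = 0
g(1) = mex{} = 0
g(2) = mex{} = 0
g(3) = mex{0} = 1
g(4) = mex{0} = 1
g(5) = mex{0} = 1
g(6) = mex{1} = 0
g(7) = mex{0,1} = 2
g(8) = mex{0,1} = 2
g(9) = mex{0} = 1
g(10) = mex{1,2} = 0
g(11) = mex{1,2} = 0
So g(11) = 0.
For heap B, compute g(0), g(1), … with moves {3, 6, 7}:
k:     0  1  2  3  4  5  6  7  8
g(k):  0  0  0  1  1  1  2  2  2
So g(8) = 2.
Build the Grundy sequence for heap C with g(k) = mex{g(k−s) : s ∈ {3, 5, 6, 7}, s ≤ k}:
g(0) = mex{} = 0
g(1) = mex{} = 0
g(2) = mex{} = 0
g(3) = mex{0} = 1
g(4) = mex{0} = 1
g(5) = mex{0} = 1
g(6) = mex{0,1} = 2
g(7) = mex{0,1} = 2
g(8) = mex{0,1} = 2
g(9) = mex{0,1,2} = 3
g(10) = mex{1,2} = 0
g(11) = mex{1,2} = 0
g(12) = mex{1,2,3} = 0
g(13) = mex{0,2} = 1
So g(13) = 1.
The value of a disjunctive sum is the nim-sum of the parts.
Combined value = 0 XOR 2 XOR 1 = 3.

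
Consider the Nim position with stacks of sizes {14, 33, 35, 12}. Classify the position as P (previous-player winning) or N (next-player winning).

P-position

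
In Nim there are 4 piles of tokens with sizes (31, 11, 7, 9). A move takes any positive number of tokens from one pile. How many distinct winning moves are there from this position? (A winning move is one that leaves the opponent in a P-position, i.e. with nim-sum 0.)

1

Compute the nim-sum pairwise:
31 XOR 11 = 20
20 XOR 7 = 19
19 XOR 9 = 26
The overall nim-sum is X = 26. A pile of size p has a winning move iff p XOR X < p (reduce it to p XOR X).
  31: 31 XOR 26 = 5 < 31 — winning move (to 5).
  11: 11 XOR 26 = 17 ≥ 11 — no move.
  7: 7 XOR 26 = 29 ≥ 7 — no move.
  9: 9 XOR 26 = 19 ≥ 9 — no move.
That gives 1 winning move.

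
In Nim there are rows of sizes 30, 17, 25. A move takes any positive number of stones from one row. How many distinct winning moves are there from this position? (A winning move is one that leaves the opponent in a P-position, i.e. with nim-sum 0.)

Nim-sum: 30 ^ 17 ^ 25 = 22.
The overall nim-sum is X = 22. A row of size p has a winning move iff p XOR X < p (reduce it to p XOR X).
  30: 30 XOR 22 = 8 < 30 — winning move (to 8).
  17: 17 XOR 22 = 7 < 17 — winning move (to 7).
  25: 25 XOR 22 = 15 < 25 — winning move (to 15).
That gives 3 winning moves.

3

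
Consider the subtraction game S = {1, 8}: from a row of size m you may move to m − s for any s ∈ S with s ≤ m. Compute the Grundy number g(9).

Compute g(0), g(1), … for moves {1, 8}:
g(0) = mex{} = 0
g(1) = mex{0} = 1
g(2) = mex{1} = 0
g(3) = mex{0} = 1
g(4) = mex{1} = 0
g(5) = mex{0} = 1
g(6) = mex{1} = 0
g(7) = mex{0} = 1
g(8) = mex{0,1} = 2
g(9) = mex{1,2} = 0
So g(9) = 0.

0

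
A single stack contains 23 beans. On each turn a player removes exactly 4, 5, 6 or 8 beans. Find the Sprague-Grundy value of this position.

2

Grundy values for subtraction set {4, 5, 6, 8}:
k:     0  1  2  3  4  5  6  7  8  9 10 11 12 13 14 15 16 17 18 19 20 21 22 23
g(k):  0  0  0  0  1  1  1  1  2  2  2  2  0  0  0  0  1  1  1  1  2  2  2  2
So g(23) = 2.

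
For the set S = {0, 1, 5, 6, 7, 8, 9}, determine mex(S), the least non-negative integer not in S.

The values 0, 1 are all present; 2 is the first non-negative integer missing from the set.

2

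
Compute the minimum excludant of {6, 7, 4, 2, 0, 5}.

0 is in the set but 1 is not, so the mex is 1.

1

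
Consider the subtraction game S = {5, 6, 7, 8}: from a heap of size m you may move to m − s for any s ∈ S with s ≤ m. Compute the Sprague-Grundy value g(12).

Compute g(0), g(1), … for moves {5, 6, 7, 8}:
g(0) = mex{} = 0
g(1) = mex{} = 0
g(2) = mex{} = 0
g(3) = mex{} = 0
g(4) = mex{} = 0
g(5) = mex{0} = 1
g(6) = mex{0} = 1
g(7) = mex{0} = 1
g(8) = mex{0} = 1
g(9) = mex{0} = 1
g(10) = mex{0,1} = 2
g(11) = mex{0,1} = 2
g(12) = mex{0,1} = 2
So g(12) = 2.

2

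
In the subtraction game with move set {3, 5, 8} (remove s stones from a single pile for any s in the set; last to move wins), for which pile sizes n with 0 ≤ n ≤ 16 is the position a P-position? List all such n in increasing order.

0, 1, 2, 11, 12, 13

Build the Grundy sequence with g(k) = mex{g(k−s) : s ∈ {3, 5, 8}, s ≤ k}:
k:     0  1  2  3  4  5  6  7  8  9 10 11 12 13 14 15 16
g(k):  0  0  0  1  1  1  2  2  2  3  3  0  0  0  1  1  1
The P-positions (g = 0) in 0..16 are 0, 1, 2, 11, 12, 13.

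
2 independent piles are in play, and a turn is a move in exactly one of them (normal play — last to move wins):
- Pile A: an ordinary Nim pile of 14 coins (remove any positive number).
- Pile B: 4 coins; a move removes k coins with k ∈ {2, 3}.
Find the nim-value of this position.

12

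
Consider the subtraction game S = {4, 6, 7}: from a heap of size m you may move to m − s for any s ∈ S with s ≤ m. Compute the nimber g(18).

Build the Grundy sequence with g(k) = mex{g(k−s) : s ∈ {4, 6, 7}, s ≤ k}:
k:     0  1  2  3  4  5  6  7  8  9 10 11 12 13 14 15 16 17 18
g(k):  0  0  0  0  1  1  1  1  2  2  2  0  0  0  0  1  1  1  1
So g(18) = 1.

1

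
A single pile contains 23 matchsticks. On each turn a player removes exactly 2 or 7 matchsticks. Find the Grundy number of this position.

0

Compute g(0), g(1), … for moves {2, 7}:
k:     0  1  2  3  4  5  6  7  8  9 10 11 12 13 14 15 16 17 18 19 20 21 22 23
g(k):  0  0  1  1  0  0  1  1  2  0  0  1  1  0  0  1  1  2  0  0  1  1  0  0
So g(23) = 0.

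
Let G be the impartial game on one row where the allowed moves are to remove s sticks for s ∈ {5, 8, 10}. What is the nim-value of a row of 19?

0

Grundy values for subtraction set {5, 8, 10}:
k:     0  1  2  3  4  5  6  7  8  9 10 11 12 13 14 15 16 17 18 19
g(k):  0  0  0  0  0  1  1  1  1  1  2  2  2  2  2  0  0  0  0  0
So g(19) = 0.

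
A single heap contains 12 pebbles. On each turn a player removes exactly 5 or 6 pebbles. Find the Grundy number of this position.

Grundy values for subtraction set {5, 6}:
g(0) = mex{} = 0
g(1) = mex{} = 0
g(2) = mex{} = 0
g(3) = mex{} = 0
g(4) = mex{} = 0
g(5) = mex{0} = 1
g(6) = mex{0} = 1
g(7) = mex{0} = 1
g(8) = mex{0} = 1
g(9) = mex{0} = 1
g(10) = mex{0,1} = 2
g(11) = mex{1} = 0
g(12) = mex{1} = 0
So g(12) = 0.

0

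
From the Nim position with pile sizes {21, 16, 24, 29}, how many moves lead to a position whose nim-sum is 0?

0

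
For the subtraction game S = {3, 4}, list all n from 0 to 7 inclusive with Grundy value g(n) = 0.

Build the Grundy sequence with g(k) = mex{g(k−s) : s ∈ {3, 4}, s ≤ k}:
k:     0  1  2  3  4  5  6  7
g(k):  0  0  0  1  1  1  2  0
The P-positions (g = 0) in 0..7 are 0, 1, 2, 7.

0, 1, 2, 7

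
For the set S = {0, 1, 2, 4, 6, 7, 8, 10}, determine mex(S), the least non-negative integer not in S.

The values 0, 1, 2 are all present; 3 is the first non-negative integer missing from the set.

3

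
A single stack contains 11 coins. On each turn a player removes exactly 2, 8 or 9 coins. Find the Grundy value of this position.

0

Build the Grundy sequence with g(k) = mex{g(k−s) : s ∈ {2, 8, 9}, s ≤ k}:
g(0) = mex{} = 0
g(1) = mex{} = 0
g(2) = mex{0} = 1
g(3) = mex{0} = 1
g(4) = mex{1} = 0
g(5) = mex{1} = 0
g(6) = mex{0} = 1
g(7) = mex{0} = 1
g(8) = mex{0,1} = 2
g(9) = mex{0,1} = 2
g(10) = mex{0,1,2} = 3
g(11) = mex{1,2} = 0
So g(11) = 0.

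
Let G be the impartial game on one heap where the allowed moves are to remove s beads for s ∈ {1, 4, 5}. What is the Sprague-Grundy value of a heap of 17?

Compute g(0), g(1), … for moves {1, 4, 5}:
k:     0  1  2  3  4  5  6  7  8  9 10 11 12 13 14 15 16 17
g(k):  0  1  0  1  2  3  2  3  0  1  0  1  2  3  2  3  0  1
So g(17) = 1.

1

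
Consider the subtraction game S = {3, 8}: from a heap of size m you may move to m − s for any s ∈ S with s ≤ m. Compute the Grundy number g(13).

0

Compute g(0), g(1), … for moves {3, 8}:
g(0) = mex{} = 0
g(1) = mex{} = 0
g(2) = mex{} = 0
g(3) = mex{0} = 1
g(4) = mex{0} = 1
g(5) = mex{0} = 1
g(6) = mex{1} = 0
g(7) = mex{1} = 0
g(8) = mex{0,1} = 2
g(9) = mex{0} = 1
g(10) = mex{0} = 1
g(11) = mex{1,2} = 0
g(12) = mex{1} = 0
g(13) = mex{1} = 0
So g(13) = 0.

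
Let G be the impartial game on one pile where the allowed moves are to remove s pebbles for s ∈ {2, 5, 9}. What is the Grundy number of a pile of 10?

Build the Grundy sequence with g(k) = mex{g(k−s) : s ∈ {2, 5, 9}, s ≤ k}:
g(0) = mex{} = 0
g(1) = mex{} = 0
g(2) = mex{0} = 1
g(3) = mex{0} = 1
g(4) = mex{1} = 0
g(5) = mex{0,1} = 2
g(6) = mex{0} = 1
g(7) = mex{1,2} = 0
g(8) = mex{1} = 0
g(9) = mex{0} = 1
g(10) = mex{0,2} = 1
So g(10) = 1.

1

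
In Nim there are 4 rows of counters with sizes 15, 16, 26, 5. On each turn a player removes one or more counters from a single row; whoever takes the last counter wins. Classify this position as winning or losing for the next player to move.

Losing position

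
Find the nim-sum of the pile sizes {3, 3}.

0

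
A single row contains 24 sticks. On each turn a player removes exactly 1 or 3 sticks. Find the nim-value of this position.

0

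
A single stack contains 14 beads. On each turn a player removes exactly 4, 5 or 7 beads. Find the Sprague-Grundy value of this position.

0

Build the Grundy sequence with g(k) = mex{g(k−s) : s ∈ {4, 5, 7}, s ≤ k}:
g(0) = mex{} = 0
g(1) = mex{} = 0
g(2) = mex{} = 0
g(3) = mex{} = 0
g(4) = mex{0} = 1
g(5) = mex{0} = 1
g(6) = mex{0} = 1
g(7) = mex{0} = 1
g(8) = mex{0,1} = 2
g(9) = mex{0,1} = 2
g(10) = mex{0,1} = 2
g(11) = mex{1} = 0
g(12) = mex{1,2} = 0
g(13) = mex{1,2} = 0
g(14) = mex{1,2} = 0
So g(14) = 0.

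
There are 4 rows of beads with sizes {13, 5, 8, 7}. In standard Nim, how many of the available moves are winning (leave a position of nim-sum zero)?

3

Compute the nim-sum pairwise:
13 ^ 5 = 8
8 ^ 8 = 0
0 ^ 7 = 7
The overall nim-sum is X = 7. A row of size p has a winning move iff p XOR X < p (reduce it to p XOR X).
  13: 13 XOR 7 = 10 < 13 — winning move (to 10).
  5: 5 XOR 7 = 2 < 5 — winning move (to 2).
  8: 8 XOR 7 = 15 ≥ 8 — no move.
  7: 7 XOR 7 = 0 < 7 — winning move (to 0).
That gives 3 winning moves.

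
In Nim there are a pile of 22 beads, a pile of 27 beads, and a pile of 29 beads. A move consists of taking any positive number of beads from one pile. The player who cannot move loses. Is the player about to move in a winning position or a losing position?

Compute the nim-sum pairwise:
22 ⊕ 27 = 13
13 ⊕ 29 = 16
The nim-sum is 16 ≠ 0, so this is an N-position: the player to move can win.

Winning position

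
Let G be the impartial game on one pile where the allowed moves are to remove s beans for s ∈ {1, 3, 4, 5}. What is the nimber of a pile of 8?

0

Compute g(0), g(1), … for moves {1, 3, 4, 5}:
k:     0  1  2  3  4  5  6  7  8
g(k):  0  1  0  1  2  3  2  3  0
So g(8) = 0.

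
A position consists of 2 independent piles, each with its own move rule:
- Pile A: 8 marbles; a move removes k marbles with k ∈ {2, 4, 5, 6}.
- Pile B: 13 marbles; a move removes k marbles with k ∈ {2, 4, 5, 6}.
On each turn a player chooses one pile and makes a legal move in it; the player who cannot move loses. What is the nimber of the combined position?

Grundy values for pile A (subtraction set {2, 4, 5, 6}):
g(0) = mex{} = 0
g(1) = mex{} = 0
g(2) = mex{0} = 1
g(3) = mex{0} = 1
g(4) = mex{0,1} = 2
g(5) = mex{0,1} = 2
g(6) = mex{0,1,2} = 3
g(7) = mex{0,1,2} = 3
g(8) = mex{1,2,3} = 0
So g(8) = 0.
For pile B, compute g(0), g(1), … with moves {2, 4, 5, 6}:
k:     0  1  2  3  4  5  6  7  8  9 10 11 12 13
g(k):  0  0  1  1  2  2  3  3  0  0  1  1  2  2
So g(13) = 2.
The value of a disjunctive sum is the nim-sum of the parts.
Combined value = 0 ⊕ 2 = 2.

2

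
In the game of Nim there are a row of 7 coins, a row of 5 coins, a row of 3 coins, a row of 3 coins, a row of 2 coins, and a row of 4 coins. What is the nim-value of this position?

4

Nim-sum: 7 XOR 5 XOR 3 XOR 3 XOR 2 XOR 4 = 4.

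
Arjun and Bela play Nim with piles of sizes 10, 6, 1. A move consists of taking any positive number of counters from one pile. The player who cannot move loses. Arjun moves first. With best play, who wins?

Arjun wins

Compute the nim-sum pairwise:
10 ⊕ 6 = 12
12 ⊕ 1 = 13
The nim-sum is 13 ≠ 0, so this is an N-position: the player to move can win; Arjun has a winning move.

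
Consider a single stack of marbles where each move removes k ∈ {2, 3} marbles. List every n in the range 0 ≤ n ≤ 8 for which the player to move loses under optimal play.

Build the Grundy sequence with g(k) = mex{g(k−s) : s ∈ {2, 3}, s ≤ k}:
k:     0  1  2  3  4  5  6  7  8
g(k):  0  0  1  1  2  0  0  1  1
The P-positions (g = 0) in 0..8 are 0, 1, 5, 6.

0, 1, 5, 6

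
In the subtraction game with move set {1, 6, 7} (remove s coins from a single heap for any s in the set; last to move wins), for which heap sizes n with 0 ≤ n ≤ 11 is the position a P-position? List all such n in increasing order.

0, 2, 4

Compute g(0), g(1), … for moves {1, 6, 7}:
g(0) = mex{} = 0
g(1) = mex{0} = 1
g(2) = mex{1} = 0
g(3) = mex{0} = 1
g(4) = mex{1} = 0
g(5) = mex{0} = 1
g(6) = mex{0,1} = 2
g(7) = mex{0,1,2} = 3
g(8) = mex{0,1,3} = 2
g(9) = mex{0,1,2} = 3
g(10) = mex{0,1,3} = 2
g(11) = mex{0,1,2} = 3
The P-positions (g = 0) in 0..11 are 0, 2, 4.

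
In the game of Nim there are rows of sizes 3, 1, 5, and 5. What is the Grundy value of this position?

2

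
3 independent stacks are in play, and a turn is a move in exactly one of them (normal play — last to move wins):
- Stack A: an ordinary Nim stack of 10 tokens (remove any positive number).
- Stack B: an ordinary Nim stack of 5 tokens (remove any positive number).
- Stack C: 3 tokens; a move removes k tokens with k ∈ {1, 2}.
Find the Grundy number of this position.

15

Stack A is a plain Nim stack of size 10, so its Grundy value is 10.
Stack B is a plain Nim stack of size 5, so its Grundy value is 5.
For stack C, compute g(0), g(1), … with moves {1, 2}:
g(0) = mex{} = 0
g(1) = mex{0} = 1
g(2) = mex{0,1} = 2
g(3) = mex{1,2} = 0
So g(3) = 0.
By the Sprague-Grundy theorem, the Grundy value of a sum of independent games is the XOR of the component values.
Combined value = 10 ⊕ 5 ⊕ 0 = 15.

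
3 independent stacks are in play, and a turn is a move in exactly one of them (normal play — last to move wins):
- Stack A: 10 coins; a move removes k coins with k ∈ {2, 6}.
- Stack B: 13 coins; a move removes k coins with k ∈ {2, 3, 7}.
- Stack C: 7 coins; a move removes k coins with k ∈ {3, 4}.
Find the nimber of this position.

0

For stack A, compute g(0), g(1), … with moves {2, 6}:
k:     0  1  2  3  4  5  6  7  8  9 10
g(k):  0  0  1  1  0  0  1  1  0  0  1
So g(10) = 1.
Build the Grundy sequence for stack B with g(k) = mex{g(k−s) : s ∈ {2, 3, 7}, s ≤ k}:
g(0) = mex{} = 0
g(1) = mex{} = 0
g(2) = mex{0} = 1
g(3) = mex{0} = 1
g(4) = mex{0,1} = 2
g(5) = mex{1} = 0
g(6) = mex{1,2} = 0
g(7) = mex{0,2} = 1
g(8) = mex{0} = 1
g(9) = mex{0,1} = 2
g(10) = mex{1} = 0
g(11) = mex{1,2} = 0
g(12) = mex{0,2} = 1
g(13) = mex{0} = 1
So g(13) = 1.
Grundy values for stack C (subtraction set {3, 4}):
g(0) = mex{} = 0
g(1) = mex{} = 0
g(2) = mex{} = 0
g(3) = mex{0} = 1
g(4) = mex{0} = 1
g(5) = mex{0} = 1
g(6) = mex{0,1} = 2
g(7) = mex{1} = 0
So g(7) = 0.
By the Sprague-Grundy theorem, the Grundy value of a sum of independent games is the XOR of the component values.
Combined value = 1 ⊕ 1 ⊕ 0 = 0.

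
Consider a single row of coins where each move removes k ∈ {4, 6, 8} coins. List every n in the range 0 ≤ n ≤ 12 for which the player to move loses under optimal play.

0, 1, 2, 3, 12

Compute g(0), g(1), … for moves {4, 6, 8}:
k:     0  1  2  3  4  5  6  7  8  9 10 11 12
g(k):  0  0  0  0  1  1  1  1  2  2  2  2  0
The P-positions (g = 0) in 0..12 are 0, 1, 2, 3, 12.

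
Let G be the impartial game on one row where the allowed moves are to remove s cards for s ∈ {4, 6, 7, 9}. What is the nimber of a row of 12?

Grundy values for subtraction set {4, 6, 7, 9}:
k:     0  1  2  3  4  5  6  7  8  9 10 11 12
g(k):  0  0  0  0  1  1  1  1  2  2  2  2  3
So g(12) = 3.

3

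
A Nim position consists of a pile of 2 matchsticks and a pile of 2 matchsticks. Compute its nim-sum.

0

Compute the nim-sum pairwise:
2 ⊕ 2 = 0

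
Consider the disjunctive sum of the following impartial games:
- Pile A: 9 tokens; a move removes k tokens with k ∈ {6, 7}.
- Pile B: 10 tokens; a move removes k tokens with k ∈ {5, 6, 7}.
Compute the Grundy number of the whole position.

3

Grundy values for pile A (subtraction set {6, 7}):
k:     0  1  2  3  4  5  6  7  8  9
g(k):  0  0  0  0  0  0  1  1  1  1
So g(9) = 1.
Grundy values for pile B (subtraction set {5, 6, 7}):
g(0) = mex{} = 0
g(1) = mex{} = 0
g(2) = mex{} = 0
g(3) = mex{} = 0
g(4) = mex{} = 0
g(5) = mex{0} = 1
g(6) = mex{0} = 1
g(7) = mex{0} = 1
g(8) = mex{0} = 1
g(9) = mex{0} = 1
g(10) = mex{0,1} = 2
So g(10) = 2.
The value of a disjunctive sum is the nim-sum of the parts.
Combined value = 1 ⊕ 2 = 3.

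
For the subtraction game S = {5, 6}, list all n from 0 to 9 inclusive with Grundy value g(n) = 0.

0, 1, 2, 3, 4

Compute g(0), g(1), … for moves {5, 6}:
k:     0  1  2  3  4  5  6  7  8  9
g(k):  0  0  0  0  0  1  1  1  1  1
The P-positions (g = 0) in 0..9 are 0, 1, 2, 3, 4.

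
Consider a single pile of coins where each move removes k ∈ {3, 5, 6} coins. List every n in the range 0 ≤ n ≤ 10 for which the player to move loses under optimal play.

Grundy values for subtraction set {3, 5, 6}:
k:     0  1  2  3  4  5  6  7  8  9 10
g(k):  0  0  0  1  1  1  2  2  2  0  0
The P-positions (g = 0) in 0..10 are 0, 1, 2, 9, 10.

0, 1, 2, 9, 10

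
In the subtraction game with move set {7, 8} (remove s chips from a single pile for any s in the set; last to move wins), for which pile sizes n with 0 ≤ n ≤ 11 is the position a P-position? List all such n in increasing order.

0, 1, 2, 3, 4, 5, 6

Grundy values for subtraction set {7, 8}:
g(0) = mex{} = 0
g(1) = mex{} = 0
g(2) = mex{} = 0
g(3) = mex{} = 0
g(4) = mex{} = 0
g(5) = mex{} = 0
g(6) = mex{} = 0
g(7) = mex{0} = 1
g(8) = mex{0} = 1
g(9) = mex{0} = 1
g(10) = mex{0} = 1
g(11) = mex{0} = 1
The P-positions (g = 0) in 0..11 are 0, 1, 2, 3, 4, 5, 6.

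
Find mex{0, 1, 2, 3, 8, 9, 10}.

The values 0, 1, 2, 3 are all present; 4 is the first non-negative integer missing from the set.

4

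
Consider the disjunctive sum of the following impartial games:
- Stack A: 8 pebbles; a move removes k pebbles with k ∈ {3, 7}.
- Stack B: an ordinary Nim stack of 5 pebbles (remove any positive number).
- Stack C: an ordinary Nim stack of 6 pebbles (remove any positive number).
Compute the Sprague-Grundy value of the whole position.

Grundy values for stack A (subtraction set {3, 7}):
g(0) = mex{} = 0
g(1) = mex{} = 0
g(2) = mex{} = 0
g(3) = mex{0} = 1
g(4) = mex{0} = 1
g(5) = mex{0} = 1
g(6) = mex{1} = 0
g(7) = mex{0,1} = 2
g(8) = mex{0,1} = 2
So g(8) = 2.
Stack B is a plain Nim stack of size 5, so its Grundy value is 5.
Stack C is a plain Nim stack of size 6, so its Grundy value is 6.
By the Sprague-Grundy theorem, the Grundy value of a sum of independent games is the XOR of the component values.
Combined value = 2 ⊕ 5 ⊕ 6 = 1.

1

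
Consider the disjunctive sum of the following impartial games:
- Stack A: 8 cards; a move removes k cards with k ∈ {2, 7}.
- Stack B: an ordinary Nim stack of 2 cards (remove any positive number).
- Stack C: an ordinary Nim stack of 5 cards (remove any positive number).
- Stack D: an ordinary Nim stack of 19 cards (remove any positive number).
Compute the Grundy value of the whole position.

Grundy values for stack A (subtraction set {2, 7}):
g(0) = mex{} = 0
g(1) = mex{} = 0
g(2) = mex{0} = 1
g(3) = mex{0} = 1
g(4) = mex{1} = 0
g(5) = mex{1} = 0
g(6) = mex{0} = 1
g(7) = mex{0} = 1
g(8) = mex{0,1} = 2
So g(8) = 2.
Stack B is a plain Nim stack of size 2, so its Grundy value is 2.
Stack C is a plain Nim stack of size 5, so its Grundy value is 5.
Stack D is a plain Nim stack of size 19, so its Grundy value is 19.
The value of a disjunctive sum is the nim-sum of the parts.
Combined value = 2 ⊕ 2 ⊕ 5 ⊕ 19 = 22.

22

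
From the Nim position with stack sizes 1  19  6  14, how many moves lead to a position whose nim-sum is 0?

In binary:
  00001  (1)
  10011  (19)
  00110  (6)
  01110  (14)
  -----
  11010  (26)
The overall nim-sum is X = 26. A stack of size p has a winning move iff p XOR X < p (reduce it to p XOR X).
  1: 1 XOR 26 = 27 ≥ 1 — no move.
  19: 19 XOR 26 = 9 < 19 — winning move (to 9).
  6: 6 XOR 26 = 28 ≥ 6 — no move.
  14: 14 XOR 26 = 20 ≥ 14 — no move.
That gives 1 winning move.

1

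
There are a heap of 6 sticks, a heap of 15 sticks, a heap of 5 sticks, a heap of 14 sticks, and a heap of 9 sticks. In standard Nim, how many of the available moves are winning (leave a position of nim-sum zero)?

3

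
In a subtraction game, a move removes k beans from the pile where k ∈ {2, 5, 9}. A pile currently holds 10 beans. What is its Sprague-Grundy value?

1

Compute g(0), g(1), … for moves {2, 5, 9}:
k:     0  1  2  3  4  5  6  7  8  9 10
g(k):  0  0  1  1  0  2  1  0  0  1  1
So g(10) = 1.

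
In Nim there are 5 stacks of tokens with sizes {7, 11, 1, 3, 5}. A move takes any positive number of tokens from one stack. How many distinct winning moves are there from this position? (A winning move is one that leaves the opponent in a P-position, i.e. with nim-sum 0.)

Compute the nim-sum pairwise:
7 ^ 11 = 12
12 ^ 1 = 13
13 ^ 3 = 14
14 ^ 5 = 11
The overall nim-sum is X = 11. A stack of size p has a winning move iff p XOR X < p (reduce it to p XOR X).
  7: 7 XOR 11 = 12 ≥ 7 — no move.
  11: 11 XOR 11 = 0 < 11 — winning move (to 0).
  1: 1 XOR 11 = 10 ≥ 1 — no move.
  3: 3 XOR 11 = 8 ≥ 3 — no move.
  5: 5 XOR 11 = 14 ≥ 5 — no move.
That gives 1 winning move.

1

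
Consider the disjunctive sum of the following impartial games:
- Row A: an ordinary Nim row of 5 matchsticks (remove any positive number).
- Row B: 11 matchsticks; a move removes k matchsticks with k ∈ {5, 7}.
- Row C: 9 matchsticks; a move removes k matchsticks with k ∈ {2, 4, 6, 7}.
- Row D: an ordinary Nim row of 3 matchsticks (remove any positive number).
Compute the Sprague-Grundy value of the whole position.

4

Row A is a plain Nim row of size 5, so its Grundy value is 5.
For row B, compute g(0), g(1), … with moves {5, 7}:
k:     0  1  2  3  4  5  6  7  8  9 10 11
g(k):  0  0  0  0  0  1  1  1  1  1  2  2
So g(11) = 2.
For row C, compute g(0), g(1), … with moves {2, 4, 6, 7}:
g(0) = mex{} = 0
g(1) = mex{} = 0
g(2) = mex{0} = 1
g(3) = mex{0} = 1
g(4) = mex{0,1} = 2
g(5) = mex{0,1} = 2
g(6) = mex{0,1,2} = 3
g(7) = mex{0,1,2} = 3
g(8) = mex{0,1,2,3} = 4
g(9) = mex{1,2,3} = 0
So g(9) = 0.
Row D is a plain Nim row of size 3, so its Grundy value is 3.
The value of a disjunctive sum is the nim-sum of the parts.
Combined value = 5 ⊕ 2 ⊕ 0 ⊕ 3 = 4.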